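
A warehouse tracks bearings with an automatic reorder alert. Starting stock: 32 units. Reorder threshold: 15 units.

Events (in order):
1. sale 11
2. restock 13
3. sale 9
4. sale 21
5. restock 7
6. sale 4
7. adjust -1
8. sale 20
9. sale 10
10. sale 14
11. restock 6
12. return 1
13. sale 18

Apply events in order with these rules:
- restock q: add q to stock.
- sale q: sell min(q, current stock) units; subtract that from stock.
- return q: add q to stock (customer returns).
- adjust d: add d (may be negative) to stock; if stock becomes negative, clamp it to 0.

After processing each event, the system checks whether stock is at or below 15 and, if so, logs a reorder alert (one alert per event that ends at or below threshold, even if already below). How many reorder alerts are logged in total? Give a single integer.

Processing events:
Start: stock = 32
  Event 1 (sale 11): sell min(11,32)=11. stock: 32 - 11 = 21. total_sold = 11
  Event 2 (restock 13): 21 + 13 = 34
  Event 3 (sale 9): sell min(9,34)=9. stock: 34 - 9 = 25. total_sold = 20
  Event 4 (sale 21): sell min(21,25)=21. stock: 25 - 21 = 4. total_sold = 41
  Event 5 (restock 7): 4 + 7 = 11
  Event 6 (sale 4): sell min(4,11)=4. stock: 11 - 4 = 7. total_sold = 45
  Event 7 (adjust -1): 7 + -1 = 6
  Event 8 (sale 20): sell min(20,6)=6. stock: 6 - 6 = 0. total_sold = 51
  Event 9 (sale 10): sell min(10,0)=0. stock: 0 - 0 = 0. total_sold = 51
  Event 10 (sale 14): sell min(14,0)=0. stock: 0 - 0 = 0. total_sold = 51
  Event 11 (restock 6): 0 + 6 = 6
  Event 12 (return 1): 6 + 1 = 7
  Event 13 (sale 18): sell min(18,7)=7. stock: 7 - 7 = 0. total_sold = 58
Final: stock = 0, total_sold = 58

Checking against threshold 15:
  After event 1: stock=21 > 15
  After event 2: stock=34 > 15
  After event 3: stock=25 > 15
  After event 4: stock=4 <= 15 -> ALERT
  After event 5: stock=11 <= 15 -> ALERT
  After event 6: stock=7 <= 15 -> ALERT
  After event 7: stock=6 <= 15 -> ALERT
  After event 8: stock=0 <= 15 -> ALERT
  After event 9: stock=0 <= 15 -> ALERT
  After event 10: stock=0 <= 15 -> ALERT
  After event 11: stock=6 <= 15 -> ALERT
  After event 12: stock=7 <= 15 -> ALERT
  After event 13: stock=0 <= 15 -> ALERT
Alert events: [4, 5, 6, 7, 8, 9, 10, 11, 12, 13]. Count = 10

Answer: 10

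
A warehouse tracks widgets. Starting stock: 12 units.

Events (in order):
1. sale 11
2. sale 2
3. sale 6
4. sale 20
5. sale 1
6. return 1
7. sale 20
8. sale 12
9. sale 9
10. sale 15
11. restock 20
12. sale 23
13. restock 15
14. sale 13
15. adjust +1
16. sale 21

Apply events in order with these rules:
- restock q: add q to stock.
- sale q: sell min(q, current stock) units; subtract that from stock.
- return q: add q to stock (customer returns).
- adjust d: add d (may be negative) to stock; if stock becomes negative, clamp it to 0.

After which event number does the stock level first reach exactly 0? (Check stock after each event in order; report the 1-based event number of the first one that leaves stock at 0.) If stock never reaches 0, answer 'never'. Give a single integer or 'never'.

Processing events:
Start: stock = 12
  Event 1 (sale 11): sell min(11,12)=11. stock: 12 - 11 = 1. total_sold = 11
  Event 2 (sale 2): sell min(2,1)=1. stock: 1 - 1 = 0. total_sold = 12
  Event 3 (sale 6): sell min(6,0)=0. stock: 0 - 0 = 0. total_sold = 12
  Event 4 (sale 20): sell min(20,0)=0. stock: 0 - 0 = 0. total_sold = 12
  Event 5 (sale 1): sell min(1,0)=0. stock: 0 - 0 = 0. total_sold = 12
  Event 6 (return 1): 0 + 1 = 1
  Event 7 (sale 20): sell min(20,1)=1. stock: 1 - 1 = 0. total_sold = 13
  Event 8 (sale 12): sell min(12,0)=0. stock: 0 - 0 = 0. total_sold = 13
  Event 9 (sale 9): sell min(9,0)=0. stock: 0 - 0 = 0. total_sold = 13
  Event 10 (sale 15): sell min(15,0)=0. stock: 0 - 0 = 0. total_sold = 13
  Event 11 (restock 20): 0 + 20 = 20
  Event 12 (sale 23): sell min(23,20)=20. stock: 20 - 20 = 0. total_sold = 33
  Event 13 (restock 15): 0 + 15 = 15
  Event 14 (sale 13): sell min(13,15)=13. stock: 15 - 13 = 2. total_sold = 46
  Event 15 (adjust +1): 2 + 1 = 3
  Event 16 (sale 21): sell min(21,3)=3. stock: 3 - 3 = 0. total_sold = 49
Final: stock = 0, total_sold = 49

First zero at event 2.

Answer: 2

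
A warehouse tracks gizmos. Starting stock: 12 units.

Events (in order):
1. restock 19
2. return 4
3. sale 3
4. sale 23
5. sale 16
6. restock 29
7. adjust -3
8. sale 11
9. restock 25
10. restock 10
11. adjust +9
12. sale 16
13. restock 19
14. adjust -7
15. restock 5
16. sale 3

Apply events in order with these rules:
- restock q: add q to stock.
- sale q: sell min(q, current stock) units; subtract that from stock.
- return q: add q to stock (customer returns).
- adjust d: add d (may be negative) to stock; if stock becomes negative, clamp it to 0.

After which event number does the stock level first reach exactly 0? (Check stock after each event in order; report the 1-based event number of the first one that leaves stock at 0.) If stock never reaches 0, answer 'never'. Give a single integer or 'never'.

Answer: 5

Derivation:
Processing events:
Start: stock = 12
  Event 1 (restock 19): 12 + 19 = 31
  Event 2 (return 4): 31 + 4 = 35
  Event 3 (sale 3): sell min(3,35)=3. stock: 35 - 3 = 32. total_sold = 3
  Event 4 (sale 23): sell min(23,32)=23. stock: 32 - 23 = 9. total_sold = 26
  Event 5 (sale 16): sell min(16,9)=9. stock: 9 - 9 = 0. total_sold = 35
  Event 6 (restock 29): 0 + 29 = 29
  Event 7 (adjust -3): 29 + -3 = 26
  Event 8 (sale 11): sell min(11,26)=11. stock: 26 - 11 = 15. total_sold = 46
  Event 9 (restock 25): 15 + 25 = 40
  Event 10 (restock 10): 40 + 10 = 50
  Event 11 (adjust +9): 50 + 9 = 59
  Event 12 (sale 16): sell min(16,59)=16. stock: 59 - 16 = 43. total_sold = 62
  Event 13 (restock 19): 43 + 19 = 62
  Event 14 (adjust -7): 62 + -7 = 55
  Event 15 (restock 5): 55 + 5 = 60
  Event 16 (sale 3): sell min(3,60)=3. stock: 60 - 3 = 57. total_sold = 65
Final: stock = 57, total_sold = 65

First zero at event 5.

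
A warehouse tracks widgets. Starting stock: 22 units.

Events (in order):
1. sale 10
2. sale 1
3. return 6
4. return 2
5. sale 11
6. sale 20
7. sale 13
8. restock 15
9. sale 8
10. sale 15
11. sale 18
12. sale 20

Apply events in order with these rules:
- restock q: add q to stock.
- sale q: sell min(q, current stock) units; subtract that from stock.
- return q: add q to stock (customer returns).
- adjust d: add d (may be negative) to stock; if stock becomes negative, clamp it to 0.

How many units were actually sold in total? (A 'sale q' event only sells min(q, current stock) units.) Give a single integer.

Processing events:
Start: stock = 22
  Event 1 (sale 10): sell min(10,22)=10. stock: 22 - 10 = 12. total_sold = 10
  Event 2 (sale 1): sell min(1,12)=1. stock: 12 - 1 = 11. total_sold = 11
  Event 3 (return 6): 11 + 6 = 17
  Event 4 (return 2): 17 + 2 = 19
  Event 5 (sale 11): sell min(11,19)=11. stock: 19 - 11 = 8. total_sold = 22
  Event 6 (sale 20): sell min(20,8)=8. stock: 8 - 8 = 0. total_sold = 30
  Event 7 (sale 13): sell min(13,0)=0. stock: 0 - 0 = 0. total_sold = 30
  Event 8 (restock 15): 0 + 15 = 15
  Event 9 (sale 8): sell min(8,15)=8. stock: 15 - 8 = 7. total_sold = 38
  Event 10 (sale 15): sell min(15,7)=7. stock: 7 - 7 = 0. total_sold = 45
  Event 11 (sale 18): sell min(18,0)=0. stock: 0 - 0 = 0. total_sold = 45
  Event 12 (sale 20): sell min(20,0)=0. stock: 0 - 0 = 0. total_sold = 45
Final: stock = 0, total_sold = 45

Answer: 45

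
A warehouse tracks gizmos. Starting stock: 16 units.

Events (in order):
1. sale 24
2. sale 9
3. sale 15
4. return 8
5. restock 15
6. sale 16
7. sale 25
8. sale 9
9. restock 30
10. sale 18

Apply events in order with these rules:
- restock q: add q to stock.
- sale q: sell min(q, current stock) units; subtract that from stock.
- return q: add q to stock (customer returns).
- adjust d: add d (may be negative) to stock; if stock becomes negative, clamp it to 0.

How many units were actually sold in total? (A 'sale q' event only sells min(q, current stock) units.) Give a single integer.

Processing events:
Start: stock = 16
  Event 1 (sale 24): sell min(24,16)=16. stock: 16 - 16 = 0. total_sold = 16
  Event 2 (sale 9): sell min(9,0)=0. stock: 0 - 0 = 0. total_sold = 16
  Event 3 (sale 15): sell min(15,0)=0. stock: 0 - 0 = 0. total_sold = 16
  Event 4 (return 8): 0 + 8 = 8
  Event 5 (restock 15): 8 + 15 = 23
  Event 6 (sale 16): sell min(16,23)=16. stock: 23 - 16 = 7. total_sold = 32
  Event 7 (sale 25): sell min(25,7)=7. stock: 7 - 7 = 0. total_sold = 39
  Event 8 (sale 9): sell min(9,0)=0. stock: 0 - 0 = 0. total_sold = 39
  Event 9 (restock 30): 0 + 30 = 30
  Event 10 (sale 18): sell min(18,30)=18. stock: 30 - 18 = 12. total_sold = 57
Final: stock = 12, total_sold = 57

Answer: 57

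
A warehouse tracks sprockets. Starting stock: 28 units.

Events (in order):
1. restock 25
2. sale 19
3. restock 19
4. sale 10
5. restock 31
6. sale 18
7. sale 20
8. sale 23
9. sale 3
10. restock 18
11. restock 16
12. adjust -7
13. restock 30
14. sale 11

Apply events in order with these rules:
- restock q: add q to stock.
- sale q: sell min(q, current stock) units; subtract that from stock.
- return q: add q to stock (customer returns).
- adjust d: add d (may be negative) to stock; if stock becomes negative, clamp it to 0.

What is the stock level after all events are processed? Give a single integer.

Processing events:
Start: stock = 28
  Event 1 (restock 25): 28 + 25 = 53
  Event 2 (sale 19): sell min(19,53)=19. stock: 53 - 19 = 34. total_sold = 19
  Event 3 (restock 19): 34 + 19 = 53
  Event 4 (sale 10): sell min(10,53)=10. stock: 53 - 10 = 43. total_sold = 29
  Event 5 (restock 31): 43 + 31 = 74
  Event 6 (sale 18): sell min(18,74)=18. stock: 74 - 18 = 56. total_sold = 47
  Event 7 (sale 20): sell min(20,56)=20. stock: 56 - 20 = 36. total_sold = 67
  Event 8 (sale 23): sell min(23,36)=23. stock: 36 - 23 = 13. total_sold = 90
  Event 9 (sale 3): sell min(3,13)=3. stock: 13 - 3 = 10. total_sold = 93
  Event 10 (restock 18): 10 + 18 = 28
  Event 11 (restock 16): 28 + 16 = 44
  Event 12 (adjust -7): 44 + -7 = 37
  Event 13 (restock 30): 37 + 30 = 67
  Event 14 (sale 11): sell min(11,67)=11. stock: 67 - 11 = 56. total_sold = 104
Final: stock = 56, total_sold = 104

Answer: 56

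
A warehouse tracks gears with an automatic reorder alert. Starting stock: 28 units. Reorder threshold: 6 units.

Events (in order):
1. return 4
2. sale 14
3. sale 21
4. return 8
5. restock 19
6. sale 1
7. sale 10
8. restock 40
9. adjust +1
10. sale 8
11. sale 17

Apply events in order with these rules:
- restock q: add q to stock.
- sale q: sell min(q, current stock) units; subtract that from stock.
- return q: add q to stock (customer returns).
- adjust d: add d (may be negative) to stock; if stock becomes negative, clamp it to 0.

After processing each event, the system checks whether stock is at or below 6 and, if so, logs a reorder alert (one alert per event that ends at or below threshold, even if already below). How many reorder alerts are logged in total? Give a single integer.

Processing events:
Start: stock = 28
  Event 1 (return 4): 28 + 4 = 32
  Event 2 (sale 14): sell min(14,32)=14. stock: 32 - 14 = 18. total_sold = 14
  Event 3 (sale 21): sell min(21,18)=18. stock: 18 - 18 = 0. total_sold = 32
  Event 4 (return 8): 0 + 8 = 8
  Event 5 (restock 19): 8 + 19 = 27
  Event 6 (sale 1): sell min(1,27)=1. stock: 27 - 1 = 26. total_sold = 33
  Event 7 (sale 10): sell min(10,26)=10. stock: 26 - 10 = 16. total_sold = 43
  Event 8 (restock 40): 16 + 40 = 56
  Event 9 (adjust +1): 56 + 1 = 57
  Event 10 (sale 8): sell min(8,57)=8. stock: 57 - 8 = 49. total_sold = 51
  Event 11 (sale 17): sell min(17,49)=17. stock: 49 - 17 = 32. total_sold = 68
Final: stock = 32, total_sold = 68

Checking against threshold 6:
  After event 1: stock=32 > 6
  After event 2: stock=18 > 6
  After event 3: stock=0 <= 6 -> ALERT
  After event 4: stock=8 > 6
  After event 5: stock=27 > 6
  After event 6: stock=26 > 6
  After event 7: stock=16 > 6
  After event 8: stock=56 > 6
  After event 9: stock=57 > 6
  After event 10: stock=49 > 6
  After event 11: stock=32 > 6
Alert events: [3]. Count = 1

Answer: 1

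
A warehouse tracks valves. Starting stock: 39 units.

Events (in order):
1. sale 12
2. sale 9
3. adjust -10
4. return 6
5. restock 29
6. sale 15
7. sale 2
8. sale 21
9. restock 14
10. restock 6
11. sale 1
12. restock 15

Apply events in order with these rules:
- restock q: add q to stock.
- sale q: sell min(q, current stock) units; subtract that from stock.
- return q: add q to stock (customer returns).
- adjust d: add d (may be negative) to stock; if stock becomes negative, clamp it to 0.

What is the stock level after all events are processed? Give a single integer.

Answer: 39

Derivation:
Processing events:
Start: stock = 39
  Event 1 (sale 12): sell min(12,39)=12. stock: 39 - 12 = 27. total_sold = 12
  Event 2 (sale 9): sell min(9,27)=9. stock: 27 - 9 = 18. total_sold = 21
  Event 3 (adjust -10): 18 + -10 = 8
  Event 4 (return 6): 8 + 6 = 14
  Event 5 (restock 29): 14 + 29 = 43
  Event 6 (sale 15): sell min(15,43)=15. stock: 43 - 15 = 28. total_sold = 36
  Event 7 (sale 2): sell min(2,28)=2. stock: 28 - 2 = 26. total_sold = 38
  Event 8 (sale 21): sell min(21,26)=21. stock: 26 - 21 = 5. total_sold = 59
  Event 9 (restock 14): 5 + 14 = 19
  Event 10 (restock 6): 19 + 6 = 25
  Event 11 (sale 1): sell min(1,25)=1. stock: 25 - 1 = 24. total_sold = 60
  Event 12 (restock 15): 24 + 15 = 39
Final: stock = 39, total_sold = 60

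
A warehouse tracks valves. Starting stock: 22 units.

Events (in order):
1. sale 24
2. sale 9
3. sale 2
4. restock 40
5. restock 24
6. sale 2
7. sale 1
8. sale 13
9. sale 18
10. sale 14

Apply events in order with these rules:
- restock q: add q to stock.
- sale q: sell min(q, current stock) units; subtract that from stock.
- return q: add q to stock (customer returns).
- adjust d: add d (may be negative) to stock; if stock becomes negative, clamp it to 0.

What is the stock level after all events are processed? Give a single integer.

Answer: 16

Derivation:
Processing events:
Start: stock = 22
  Event 1 (sale 24): sell min(24,22)=22. stock: 22 - 22 = 0. total_sold = 22
  Event 2 (sale 9): sell min(9,0)=0. stock: 0 - 0 = 0. total_sold = 22
  Event 3 (sale 2): sell min(2,0)=0. stock: 0 - 0 = 0. total_sold = 22
  Event 4 (restock 40): 0 + 40 = 40
  Event 5 (restock 24): 40 + 24 = 64
  Event 6 (sale 2): sell min(2,64)=2. stock: 64 - 2 = 62. total_sold = 24
  Event 7 (sale 1): sell min(1,62)=1. stock: 62 - 1 = 61. total_sold = 25
  Event 8 (sale 13): sell min(13,61)=13. stock: 61 - 13 = 48. total_sold = 38
  Event 9 (sale 18): sell min(18,48)=18. stock: 48 - 18 = 30. total_sold = 56
  Event 10 (sale 14): sell min(14,30)=14. stock: 30 - 14 = 16. total_sold = 70
Final: stock = 16, total_sold = 70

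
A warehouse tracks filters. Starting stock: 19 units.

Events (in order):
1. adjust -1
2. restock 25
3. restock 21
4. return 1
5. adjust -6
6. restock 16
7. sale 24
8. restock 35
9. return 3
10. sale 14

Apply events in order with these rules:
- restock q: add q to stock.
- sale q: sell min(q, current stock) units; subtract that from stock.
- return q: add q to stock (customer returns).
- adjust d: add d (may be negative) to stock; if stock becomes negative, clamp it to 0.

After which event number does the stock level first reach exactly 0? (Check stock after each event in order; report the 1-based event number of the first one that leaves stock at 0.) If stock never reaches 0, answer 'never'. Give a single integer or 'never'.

Processing events:
Start: stock = 19
  Event 1 (adjust -1): 19 + -1 = 18
  Event 2 (restock 25): 18 + 25 = 43
  Event 3 (restock 21): 43 + 21 = 64
  Event 4 (return 1): 64 + 1 = 65
  Event 5 (adjust -6): 65 + -6 = 59
  Event 6 (restock 16): 59 + 16 = 75
  Event 7 (sale 24): sell min(24,75)=24. stock: 75 - 24 = 51. total_sold = 24
  Event 8 (restock 35): 51 + 35 = 86
  Event 9 (return 3): 86 + 3 = 89
  Event 10 (sale 14): sell min(14,89)=14. stock: 89 - 14 = 75. total_sold = 38
Final: stock = 75, total_sold = 38

Stock never reaches 0.

Answer: never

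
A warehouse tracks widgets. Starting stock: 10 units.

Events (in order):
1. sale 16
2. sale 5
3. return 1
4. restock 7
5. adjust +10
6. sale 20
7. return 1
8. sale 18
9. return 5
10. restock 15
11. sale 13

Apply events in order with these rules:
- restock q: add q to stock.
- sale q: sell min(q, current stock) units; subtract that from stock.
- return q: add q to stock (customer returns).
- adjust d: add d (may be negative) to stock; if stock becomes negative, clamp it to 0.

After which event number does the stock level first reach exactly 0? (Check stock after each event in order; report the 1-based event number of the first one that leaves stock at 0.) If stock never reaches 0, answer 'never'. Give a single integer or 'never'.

Answer: 1

Derivation:
Processing events:
Start: stock = 10
  Event 1 (sale 16): sell min(16,10)=10. stock: 10 - 10 = 0. total_sold = 10
  Event 2 (sale 5): sell min(5,0)=0. stock: 0 - 0 = 0. total_sold = 10
  Event 3 (return 1): 0 + 1 = 1
  Event 4 (restock 7): 1 + 7 = 8
  Event 5 (adjust +10): 8 + 10 = 18
  Event 6 (sale 20): sell min(20,18)=18. stock: 18 - 18 = 0. total_sold = 28
  Event 7 (return 1): 0 + 1 = 1
  Event 8 (sale 18): sell min(18,1)=1. stock: 1 - 1 = 0. total_sold = 29
  Event 9 (return 5): 0 + 5 = 5
  Event 10 (restock 15): 5 + 15 = 20
  Event 11 (sale 13): sell min(13,20)=13. stock: 20 - 13 = 7. total_sold = 42
Final: stock = 7, total_sold = 42

First zero at event 1.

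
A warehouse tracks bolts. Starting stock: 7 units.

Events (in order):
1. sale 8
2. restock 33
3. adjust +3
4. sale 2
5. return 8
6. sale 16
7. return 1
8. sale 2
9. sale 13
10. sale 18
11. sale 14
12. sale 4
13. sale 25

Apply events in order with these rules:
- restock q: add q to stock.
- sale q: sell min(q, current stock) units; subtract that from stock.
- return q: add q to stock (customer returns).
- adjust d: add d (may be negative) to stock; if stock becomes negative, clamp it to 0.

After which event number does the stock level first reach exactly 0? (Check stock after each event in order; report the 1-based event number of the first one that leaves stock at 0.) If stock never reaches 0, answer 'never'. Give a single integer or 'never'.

Answer: 1

Derivation:
Processing events:
Start: stock = 7
  Event 1 (sale 8): sell min(8,7)=7. stock: 7 - 7 = 0. total_sold = 7
  Event 2 (restock 33): 0 + 33 = 33
  Event 3 (adjust +3): 33 + 3 = 36
  Event 4 (sale 2): sell min(2,36)=2. stock: 36 - 2 = 34. total_sold = 9
  Event 5 (return 8): 34 + 8 = 42
  Event 6 (sale 16): sell min(16,42)=16. stock: 42 - 16 = 26. total_sold = 25
  Event 7 (return 1): 26 + 1 = 27
  Event 8 (sale 2): sell min(2,27)=2. stock: 27 - 2 = 25. total_sold = 27
  Event 9 (sale 13): sell min(13,25)=13. stock: 25 - 13 = 12. total_sold = 40
  Event 10 (sale 18): sell min(18,12)=12. stock: 12 - 12 = 0. total_sold = 52
  Event 11 (sale 14): sell min(14,0)=0. stock: 0 - 0 = 0. total_sold = 52
  Event 12 (sale 4): sell min(4,0)=0. stock: 0 - 0 = 0. total_sold = 52
  Event 13 (sale 25): sell min(25,0)=0. stock: 0 - 0 = 0. total_sold = 52
Final: stock = 0, total_sold = 52

First zero at event 1.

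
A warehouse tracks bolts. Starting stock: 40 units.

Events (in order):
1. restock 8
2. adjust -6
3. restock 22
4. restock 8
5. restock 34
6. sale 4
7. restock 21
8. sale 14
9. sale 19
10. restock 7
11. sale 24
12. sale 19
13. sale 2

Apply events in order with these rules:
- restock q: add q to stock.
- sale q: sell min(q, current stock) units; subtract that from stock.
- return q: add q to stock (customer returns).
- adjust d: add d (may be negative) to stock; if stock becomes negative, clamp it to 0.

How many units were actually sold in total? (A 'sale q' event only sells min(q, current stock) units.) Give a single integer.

Processing events:
Start: stock = 40
  Event 1 (restock 8): 40 + 8 = 48
  Event 2 (adjust -6): 48 + -6 = 42
  Event 3 (restock 22): 42 + 22 = 64
  Event 4 (restock 8): 64 + 8 = 72
  Event 5 (restock 34): 72 + 34 = 106
  Event 6 (sale 4): sell min(4,106)=4. stock: 106 - 4 = 102. total_sold = 4
  Event 7 (restock 21): 102 + 21 = 123
  Event 8 (sale 14): sell min(14,123)=14. stock: 123 - 14 = 109. total_sold = 18
  Event 9 (sale 19): sell min(19,109)=19. stock: 109 - 19 = 90. total_sold = 37
  Event 10 (restock 7): 90 + 7 = 97
  Event 11 (sale 24): sell min(24,97)=24. stock: 97 - 24 = 73. total_sold = 61
  Event 12 (sale 19): sell min(19,73)=19. stock: 73 - 19 = 54. total_sold = 80
  Event 13 (sale 2): sell min(2,54)=2. stock: 54 - 2 = 52. total_sold = 82
Final: stock = 52, total_sold = 82

Answer: 82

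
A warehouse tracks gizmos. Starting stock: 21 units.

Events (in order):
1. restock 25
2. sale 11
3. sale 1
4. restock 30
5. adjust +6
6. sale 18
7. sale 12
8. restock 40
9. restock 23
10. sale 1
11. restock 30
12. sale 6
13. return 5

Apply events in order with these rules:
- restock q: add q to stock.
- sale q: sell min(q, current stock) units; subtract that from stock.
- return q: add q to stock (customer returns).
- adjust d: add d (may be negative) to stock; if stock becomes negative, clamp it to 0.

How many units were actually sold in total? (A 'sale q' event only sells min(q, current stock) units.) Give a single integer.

Answer: 49

Derivation:
Processing events:
Start: stock = 21
  Event 1 (restock 25): 21 + 25 = 46
  Event 2 (sale 11): sell min(11,46)=11. stock: 46 - 11 = 35. total_sold = 11
  Event 3 (sale 1): sell min(1,35)=1. stock: 35 - 1 = 34. total_sold = 12
  Event 4 (restock 30): 34 + 30 = 64
  Event 5 (adjust +6): 64 + 6 = 70
  Event 6 (sale 18): sell min(18,70)=18. stock: 70 - 18 = 52. total_sold = 30
  Event 7 (sale 12): sell min(12,52)=12. stock: 52 - 12 = 40. total_sold = 42
  Event 8 (restock 40): 40 + 40 = 80
  Event 9 (restock 23): 80 + 23 = 103
  Event 10 (sale 1): sell min(1,103)=1. stock: 103 - 1 = 102. total_sold = 43
  Event 11 (restock 30): 102 + 30 = 132
  Event 12 (sale 6): sell min(6,132)=6. stock: 132 - 6 = 126. total_sold = 49
  Event 13 (return 5): 126 + 5 = 131
Final: stock = 131, total_sold = 49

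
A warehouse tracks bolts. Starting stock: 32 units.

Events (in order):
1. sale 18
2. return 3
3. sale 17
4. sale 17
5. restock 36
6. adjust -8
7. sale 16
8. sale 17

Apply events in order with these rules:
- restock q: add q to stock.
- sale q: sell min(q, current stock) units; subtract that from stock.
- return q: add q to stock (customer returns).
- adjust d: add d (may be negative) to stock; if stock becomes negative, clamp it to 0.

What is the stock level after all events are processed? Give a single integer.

Processing events:
Start: stock = 32
  Event 1 (sale 18): sell min(18,32)=18. stock: 32 - 18 = 14. total_sold = 18
  Event 2 (return 3): 14 + 3 = 17
  Event 3 (sale 17): sell min(17,17)=17. stock: 17 - 17 = 0. total_sold = 35
  Event 4 (sale 17): sell min(17,0)=0. stock: 0 - 0 = 0. total_sold = 35
  Event 5 (restock 36): 0 + 36 = 36
  Event 6 (adjust -8): 36 + -8 = 28
  Event 7 (sale 16): sell min(16,28)=16. stock: 28 - 16 = 12. total_sold = 51
  Event 8 (sale 17): sell min(17,12)=12. stock: 12 - 12 = 0. total_sold = 63
Final: stock = 0, total_sold = 63

Answer: 0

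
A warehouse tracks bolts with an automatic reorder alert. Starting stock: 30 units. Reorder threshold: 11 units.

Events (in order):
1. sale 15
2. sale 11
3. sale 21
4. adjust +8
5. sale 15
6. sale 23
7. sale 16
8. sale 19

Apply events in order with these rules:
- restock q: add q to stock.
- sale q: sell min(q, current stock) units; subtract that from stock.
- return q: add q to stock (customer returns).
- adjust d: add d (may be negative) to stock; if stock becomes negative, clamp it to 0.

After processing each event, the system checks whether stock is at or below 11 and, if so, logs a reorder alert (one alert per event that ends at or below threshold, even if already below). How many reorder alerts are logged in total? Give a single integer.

Processing events:
Start: stock = 30
  Event 1 (sale 15): sell min(15,30)=15. stock: 30 - 15 = 15. total_sold = 15
  Event 2 (sale 11): sell min(11,15)=11. stock: 15 - 11 = 4. total_sold = 26
  Event 3 (sale 21): sell min(21,4)=4. stock: 4 - 4 = 0. total_sold = 30
  Event 4 (adjust +8): 0 + 8 = 8
  Event 5 (sale 15): sell min(15,8)=8. stock: 8 - 8 = 0. total_sold = 38
  Event 6 (sale 23): sell min(23,0)=0. stock: 0 - 0 = 0. total_sold = 38
  Event 7 (sale 16): sell min(16,0)=0. stock: 0 - 0 = 0. total_sold = 38
  Event 8 (sale 19): sell min(19,0)=0. stock: 0 - 0 = 0. total_sold = 38
Final: stock = 0, total_sold = 38

Checking against threshold 11:
  After event 1: stock=15 > 11
  After event 2: stock=4 <= 11 -> ALERT
  After event 3: stock=0 <= 11 -> ALERT
  After event 4: stock=8 <= 11 -> ALERT
  After event 5: stock=0 <= 11 -> ALERT
  After event 6: stock=0 <= 11 -> ALERT
  After event 7: stock=0 <= 11 -> ALERT
  After event 8: stock=0 <= 11 -> ALERT
Alert events: [2, 3, 4, 5, 6, 7, 8]. Count = 7

Answer: 7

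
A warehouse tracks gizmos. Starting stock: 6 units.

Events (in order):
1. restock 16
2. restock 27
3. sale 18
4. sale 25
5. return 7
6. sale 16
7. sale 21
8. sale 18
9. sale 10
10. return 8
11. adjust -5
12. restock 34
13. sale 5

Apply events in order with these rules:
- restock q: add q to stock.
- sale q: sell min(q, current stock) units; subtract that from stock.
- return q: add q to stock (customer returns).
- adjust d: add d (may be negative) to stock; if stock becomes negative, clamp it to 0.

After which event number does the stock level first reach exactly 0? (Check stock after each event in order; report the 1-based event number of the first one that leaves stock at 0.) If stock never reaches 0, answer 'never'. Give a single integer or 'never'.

Processing events:
Start: stock = 6
  Event 1 (restock 16): 6 + 16 = 22
  Event 2 (restock 27): 22 + 27 = 49
  Event 3 (sale 18): sell min(18,49)=18. stock: 49 - 18 = 31. total_sold = 18
  Event 4 (sale 25): sell min(25,31)=25. stock: 31 - 25 = 6. total_sold = 43
  Event 5 (return 7): 6 + 7 = 13
  Event 6 (sale 16): sell min(16,13)=13. stock: 13 - 13 = 0. total_sold = 56
  Event 7 (sale 21): sell min(21,0)=0. stock: 0 - 0 = 0. total_sold = 56
  Event 8 (sale 18): sell min(18,0)=0. stock: 0 - 0 = 0. total_sold = 56
  Event 9 (sale 10): sell min(10,0)=0. stock: 0 - 0 = 0. total_sold = 56
  Event 10 (return 8): 0 + 8 = 8
  Event 11 (adjust -5): 8 + -5 = 3
  Event 12 (restock 34): 3 + 34 = 37
  Event 13 (sale 5): sell min(5,37)=5. stock: 37 - 5 = 32. total_sold = 61
Final: stock = 32, total_sold = 61

First zero at event 6.

Answer: 6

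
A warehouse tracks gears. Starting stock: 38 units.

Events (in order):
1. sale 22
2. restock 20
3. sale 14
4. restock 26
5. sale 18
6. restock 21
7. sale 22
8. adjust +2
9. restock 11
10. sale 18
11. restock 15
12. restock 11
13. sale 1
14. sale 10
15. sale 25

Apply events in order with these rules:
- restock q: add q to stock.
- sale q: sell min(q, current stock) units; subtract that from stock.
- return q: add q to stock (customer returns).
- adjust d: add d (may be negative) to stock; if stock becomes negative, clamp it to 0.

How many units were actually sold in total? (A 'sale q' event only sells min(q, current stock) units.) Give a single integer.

Answer: 130

Derivation:
Processing events:
Start: stock = 38
  Event 1 (sale 22): sell min(22,38)=22. stock: 38 - 22 = 16. total_sold = 22
  Event 2 (restock 20): 16 + 20 = 36
  Event 3 (sale 14): sell min(14,36)=14. stock: 36 - 14 = 22. total_sold = 36
  Event 4 (restock 26): 22 + 26 = 48
  Event 5 (sale 18): sell min(18,48)=18. stock: 48 - 18 = 30. total_sold = 54
  Event 6 (restock 21): 30 + 21 = 51
  Event 7 (sale 22): sell min(22,51)=22. stock: 51 - 22 = 29. total_sold = 76
  Event 8 (adjust +2): 29 + 2 = 31
  Event 9 (restock 11): 31 + 11 = 42
  Event 10 (sale 18): sell min(18,42)=18. stock: 42 - 18 = 24. total_sold = 94
  Event 11 (restock 15): 24 + 15 = 39
  Event 12 (restock 11): 39 + 11 = 50
  Event 13 (sale 1): sell min(1,50)=1. stock: 50 - 1 = 49. total_sold = 95
  Event 14 (sale 10): sell min(10,49)=10. stock: 49 - 10 = 39. total_sold = 105
  Event 15 (sale 25): sell min(25,39)=25. stock: 39 - 25 = 14. total_sold = 130
Final: stock = 14, total_sold = 130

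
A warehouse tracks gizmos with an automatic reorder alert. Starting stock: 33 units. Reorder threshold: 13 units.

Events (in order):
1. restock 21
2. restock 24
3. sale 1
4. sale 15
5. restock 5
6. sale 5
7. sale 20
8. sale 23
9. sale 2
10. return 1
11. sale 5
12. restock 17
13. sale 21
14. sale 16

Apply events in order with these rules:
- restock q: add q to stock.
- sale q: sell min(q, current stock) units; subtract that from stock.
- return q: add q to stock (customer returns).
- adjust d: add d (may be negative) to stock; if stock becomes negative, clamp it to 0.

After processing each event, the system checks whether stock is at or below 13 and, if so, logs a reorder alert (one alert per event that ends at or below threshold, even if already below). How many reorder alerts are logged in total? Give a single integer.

Answer: 3

Derivation:
Processing events:
Start: stock = 33
  Event 1 (restock 21): 33 + 21 = 54
  Event 2 (restock 24): 54 + 24 = 78
  Event 3 (sale 1): sell min(1,78)=1. stock: 78 - 1 = 77. total_sold = 1
  Event 4 (sale 15): sell min(15,77)=15. stock: 77 - 15 = 62. total_sold = 16
  Event 5 (restock 5): 62 + 5 = 67
  Event 6 (sale 5): sell min(5,67)=5. stock: 67 - 5 = 62. total_sold = 21
  Event 7 (sale 20): sell min(20,62)=20. stock: 62 - 20 = 42. total_sold = 41
  Event 8 (sale 23): sell min(23,42)=23. stock: 42 - 23 = 19. total_sold = 64
  Event 9 (sale 2): sell min(2,19)=2. stock: 19 - 2 = 17. total_sold = 66
  Event 10 (return 1): 17 + 1 = 18
  Event 11 (sale 5): sell min(5,18)=5. stock: 18 - 5 = 13. total_sold = 71
  Event 12 (restock 17): 13 + 17 = 30
  Event 13 (sale 21): sell min(21,30)=21. stock: 30 - 21 = 9. total_sold = 92
  Event 14 (sale 16): sell min(16,9)=9. stock: 9 - 9 = 0. total_sold = 101
Final: stock = 0, total_sold = 101

Checking against threshold 13:
  After event 1: stock=54 > 13
  After event 2: stock=78 > 13
  After event 3: stock=77 > 13
  After event 4: stock=62 > 13
  After event 5: stock=67 > 13
  After event 6: stock=62 > 13
  After event 7: stock=42 > 13
  After event 8: stock=19 > 13
  After event 9: stock=17 > 13
  After event 10: stock=18 > 13
  After event 11: stock=13 <= 13 -> ALERT
  After event 12: stock=30 > 13
  After event 13: stock=9 <= 13 -> ALERT
  After event 14: stock=0 <= 13 -> ALERT
Alert events: [11, 13, 14]. Count = 3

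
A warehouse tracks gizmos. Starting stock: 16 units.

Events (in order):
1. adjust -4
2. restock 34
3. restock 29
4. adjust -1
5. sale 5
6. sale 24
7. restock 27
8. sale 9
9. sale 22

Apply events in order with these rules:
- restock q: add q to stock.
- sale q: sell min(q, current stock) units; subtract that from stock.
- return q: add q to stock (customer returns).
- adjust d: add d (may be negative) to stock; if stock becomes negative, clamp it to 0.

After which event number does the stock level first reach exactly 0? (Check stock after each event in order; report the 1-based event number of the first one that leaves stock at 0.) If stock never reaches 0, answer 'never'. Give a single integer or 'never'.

Answer: never

Derivation:
Processing events:
Start: stock = 16
  Event 1 (adjust -4): 16 + -4 = 12
  Event 2 (restock 34): 12 + 34 = 46
  Event 3 (restock 29): 46 + 29 = 75
  Event 4 (adjust -1): 75 + -1 = 74
  Event 5 (sale 5): sell min(5,74)=5. stock: 74 - 5 = 69. total_sold = 5
  Event 6 (sale 24): sell min(24,69)=24. stock: 69 - 24 = 45. total_sold = 29
  Event 7 (restock 27): 45 + 27 = 72
  Event 8 (sale 9): sell min(9,72)=9. stock: 72 - 9 = 63. total_sold = 38
  Event 9 (sale 22): sell min(22,63)=22. stock: 63 - 22 = 41. total_sold = 60
Final: stock = 41, total_sold = 60

Stock never reaches 0.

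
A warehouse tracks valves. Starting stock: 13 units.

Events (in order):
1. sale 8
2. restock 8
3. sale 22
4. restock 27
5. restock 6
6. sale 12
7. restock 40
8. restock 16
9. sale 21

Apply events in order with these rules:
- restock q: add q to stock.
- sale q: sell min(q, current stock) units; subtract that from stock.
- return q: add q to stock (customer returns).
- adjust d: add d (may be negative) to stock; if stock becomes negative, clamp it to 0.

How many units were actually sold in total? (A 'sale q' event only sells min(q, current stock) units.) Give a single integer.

Processing events:
Start: stock = 13
  Event 1 (sale 8): sell min(8,13)=8. stock: 13 - 8 = 5. total_sold = 8
  Event 2 (restock 8): 5 + 8 = 13
  Event 3 (sale 22): sell min(22,13)=13. stock: 13 - 13 = 0. total_sold = 21
  Event 4 (restock 27): 0 + 27 = 27
  Event 5 (restock 6): 27 + 6 = 33
  Event 6 (sale 12): sell min(12,33)=12. stock: 33 - 12 = 21. total_sold = 33
  Event 7 (restock 40): 21 + 40 = 61
  Event 8 (restock 16): 61 + 16 = 77
  Event 9 (sale 21): sell min(21,77)=21. stock: 77 - 21 = 56. total_sold = 54
Final: stock = 56, total_sold = 54

Answer: 54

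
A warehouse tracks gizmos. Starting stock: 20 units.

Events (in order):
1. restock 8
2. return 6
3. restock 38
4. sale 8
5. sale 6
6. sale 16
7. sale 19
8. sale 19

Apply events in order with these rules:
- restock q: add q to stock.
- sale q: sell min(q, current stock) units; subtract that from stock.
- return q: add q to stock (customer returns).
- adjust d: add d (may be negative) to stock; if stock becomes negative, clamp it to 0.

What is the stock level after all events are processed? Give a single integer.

Processing events:
Start: stock = 20
  Event 1 (restock 8): 20 + 8 = 28
  Event 2 (return 6): 28 + 6 = 34
  Event 3 (restock 38): 34 + 38 = 72
  Event 4 (sale 8): sell min(8,72)=8. stock: 72 - 8 = 64. total_sold = 8
  Event 5 (sale 6): sell min(6,64)=6. stock: 64 - 6 = 58. total_sold = 14
  Event 6 (sale 16): sell min(16,58)=16. stock: 58 - 16 = 42. total_sold = 30
  Event 7 (sale 19): sell min(19,42)=19. stock: 42 - 19 = 23. total_sold = 49
  Event 8 (sale 19): sell min(19,23)=19. stock: 23 - 19 = 4. total_sold = 68
Final: stock = 4, total_sold = 68

Answer: 4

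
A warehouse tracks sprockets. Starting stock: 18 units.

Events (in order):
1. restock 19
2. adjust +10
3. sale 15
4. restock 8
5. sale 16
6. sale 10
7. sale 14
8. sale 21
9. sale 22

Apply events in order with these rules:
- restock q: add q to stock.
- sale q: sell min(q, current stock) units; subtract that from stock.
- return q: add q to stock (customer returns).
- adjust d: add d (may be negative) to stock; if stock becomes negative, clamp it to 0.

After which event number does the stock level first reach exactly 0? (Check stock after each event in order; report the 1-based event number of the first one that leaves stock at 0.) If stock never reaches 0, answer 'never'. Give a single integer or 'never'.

Answer: 7

Derivation:
Processing events:
Start: stock = 18
  Event 1 (restock 19): 18 + 19 = 37
  Event 2 (adjust +10): 37 + 10 = 47
  Event 3 (sale 15): sell min(15,47)=15. stock: 47 - 15 = 32. total_sold = 15
  Event 4 (restock 8): 32 + 8 = 40
  Event 5 (sale 16): sell min(16,40)=16. stock: 40 - 16 = 24. total_sold = 31
  Event 6 (sale 10): sell min(10,24)=10. stock: 24 - 10 = 14. total_sold = 41
  Event 7 (sale 14): sell min(14,14)=14. stock: 14 - 14 = 0. total_sold = 55
  Event 8 (sale 21): sell min(21,0)=0. stock: 0 - 0 = 0. total_sold = 55
  Event 9 (sale 22): sell min(22,0)=0. stock: 0 - 0 = 0. total_sold = 55
Final: stock = 0, total_sold = 55

First zero at event 7.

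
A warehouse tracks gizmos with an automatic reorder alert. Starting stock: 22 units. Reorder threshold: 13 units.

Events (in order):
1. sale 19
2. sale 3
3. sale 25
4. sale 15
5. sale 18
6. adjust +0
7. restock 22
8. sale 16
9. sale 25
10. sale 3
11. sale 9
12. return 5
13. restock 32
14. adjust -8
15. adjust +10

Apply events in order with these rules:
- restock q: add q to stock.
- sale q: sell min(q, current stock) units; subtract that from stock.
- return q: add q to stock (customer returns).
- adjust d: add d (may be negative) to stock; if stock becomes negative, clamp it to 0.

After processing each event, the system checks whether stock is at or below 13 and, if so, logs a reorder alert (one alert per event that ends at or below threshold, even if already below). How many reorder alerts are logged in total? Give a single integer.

Answer: 11

Derivation:
Processing events:
Start: stock = 22
  Event 1 (sale 19): sell min(19,22)=19. stock: 22 - 19 = 3. total_sold = 19
  Event 2 (sale 3): sell min(3,3)=3. stock: 3 - 3 = 0. total_sold = 22
  Event 3 (sale 25): sell min(25,0)=0. stock: 0 - 0 = 0. total_sold = 22
  Event 4 (sale 15): sell min(15,0)=0. stock: 0 - 0 = 0. total_sold = 22
  Event 5 (sale 18): sell min(18,0)=0. stock: 0 - 0 = 0. total_sold = 22
  Event 6 (adjust +0): 0 + 0 = 0
  Event 7 (restock 22): 0 + 22 = 22
  Event 8 (sale 16): sell min(16,22)=16. stock: 22 - 16 = 6. total_sold = 38
  Event 9 (sale 25): sell min(25,6)=6. stock: 6 - 6 = 0. total_sold = 44
  Event 10 (sale 3): sell min(3,0)=0. stock: 0 - 0 = 0. total_sold = 44
  Event 11 (sale 9): sell min(9,0)=0. stock: 0 - 0 = 0. total_sold = 44
  Event 12 (return 5): 0 + 5 = 5
  Event 13 (restock 32): 5 + 32 = 37
  Event 14 (adjust -8): 37 + -8 = 29
  Event 15 (adjust +10): 29 + 10 = 39
Final: stock = 39, total_sold = 44

Checking against threshold 13:
  After event 1: stock=3 <= 13 -> ALERT
  After event 2: stock=0 <= 13 -> ALERT
  After event 3: stock=0 <= 13 -> ALERT
  After event 4: stock=0 <= 13 -> ALERT
  After event 5: stock=0 <= 13 -> ALERT
  After event 6: stock=0 <= 13 -> ALERT
  After event 7: stock=22 > 13
  After event 8: stock=6 <= 13 -> ALERT
  After event 9: stock=0 <= 13 -> ALERT
  After event 10: stock=0 <= 13 -> ALERT
  After event 11: stock=0 <= 13 -> ALERT
  After event 12: stock=5 <= 13 -> ALERT
  After event 13: stock=37 > 13
  After event 14: stock=29 > 13
  After event 15: stock=39 > 13
Alert events: [1, 2, 3, 4, 5, 6, 8, 9, 10, 11, 12]. Count = 11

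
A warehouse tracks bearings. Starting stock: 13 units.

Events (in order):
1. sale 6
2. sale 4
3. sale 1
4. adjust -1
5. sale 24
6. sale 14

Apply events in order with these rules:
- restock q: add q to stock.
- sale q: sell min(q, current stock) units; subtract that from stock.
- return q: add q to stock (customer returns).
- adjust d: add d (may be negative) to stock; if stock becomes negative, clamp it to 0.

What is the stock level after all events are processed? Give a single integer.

Answer: 0

Derivation:
Processing events:
Start: stock = 13
  Event 1 (sale 6): sell min(6,13)=6. stock: 13 - 6 = 7. total_sold = 6
  Event 2 (sale 4): sell min(4,7)=4. stock: 7 - 4 = 3. total_sold = 10
  Event 3 (sale 1): sell min(1,3)=1. stock: 3 - 1 = 2. total_sold = 11
  Event 4 (adjust -1): 2 + -1 = 1
  Event 5 (sale 24): sell min(24,1)=1. stock: 1 - 1 = 0. total_sold = 12
  Event 6 (sale 14): sell min(14,0)=0. stock: 0 - 0 = 0. total_sold = 12
Final: stock = 0, total_sold = 12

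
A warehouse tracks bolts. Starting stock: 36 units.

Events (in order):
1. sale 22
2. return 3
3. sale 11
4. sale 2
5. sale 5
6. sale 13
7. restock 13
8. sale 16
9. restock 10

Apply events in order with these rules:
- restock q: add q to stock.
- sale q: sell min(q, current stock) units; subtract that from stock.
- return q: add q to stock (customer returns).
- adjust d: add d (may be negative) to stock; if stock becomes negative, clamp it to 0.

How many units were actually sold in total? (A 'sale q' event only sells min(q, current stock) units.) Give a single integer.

Processing events:
Start: stock = 36
  Event 1 (sale 22): sell min(22,36)=22. stock: 36 - 22 = 14. total_sold = 22
  Event 2 (return 3): 14 + 3 = 17
  Event 3 (sale 11): sell min(11,17)=11. stock: 17 - 11 = 6. total_sold = 33
  Event 4 (sale 2): sell min(2,6)=2. stock: 6 - 2 = 4. total_sold = 35
  Event 5 (sale 5): sell min(5,4)=4. stock: 4 - 4 = 0. total_sold = 39
  Event 6 (sale 13): sell min(13,0)=0. stock: 0 - 0 = 0. total_sold = 39
  Event 7 (restock 13): 0 + 13 = 13
  Event 8 (sale 16): sell min(16,13)=13. stock: 13 - 13 = 0. total_sold = 52
  Event 9 (restock 10): 0 + 10 = 10
Final: stock = 10, total_sold = 52

Answer: 52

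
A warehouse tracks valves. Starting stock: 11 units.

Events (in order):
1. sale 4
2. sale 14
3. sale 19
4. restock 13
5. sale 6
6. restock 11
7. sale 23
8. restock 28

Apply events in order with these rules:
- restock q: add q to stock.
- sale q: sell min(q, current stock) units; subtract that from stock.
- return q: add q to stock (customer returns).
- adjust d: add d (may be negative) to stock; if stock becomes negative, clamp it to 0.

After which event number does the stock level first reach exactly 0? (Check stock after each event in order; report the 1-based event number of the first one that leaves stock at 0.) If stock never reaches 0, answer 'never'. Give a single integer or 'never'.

Answer: 2

Derivation:
Processing events:
Start: stock = 11
  Event 1 (sale 4): sell min(4,11)=4. stock: 11 - 4 = 7. total_sold = 4
  Event 2 (sale 14): sell min(14,7)=7. stock: 7 - 7 = 0. total_sold = 11
  Event 3 (sale 19): sell min(19,0)=0. stock: 0 - 0 = 0. total_sold = 11
  Event 4 (restock 13): 0 + 13 = 13
  Event 5 (sale 6): sell min(6,13)=6. stock: 13 - 6 = 7. total_sold = 17
  Event 6 (restock 11): 7 + 11 = 18
  Event 7 (sale 23): sell min(23,18)=18. stock: 18 - 18 = 0. total_sold = 35
  Event 8 (restock 28): 0 + 28 = 28
Final: stock = 28, total_sold = 35

First zero at event 2.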